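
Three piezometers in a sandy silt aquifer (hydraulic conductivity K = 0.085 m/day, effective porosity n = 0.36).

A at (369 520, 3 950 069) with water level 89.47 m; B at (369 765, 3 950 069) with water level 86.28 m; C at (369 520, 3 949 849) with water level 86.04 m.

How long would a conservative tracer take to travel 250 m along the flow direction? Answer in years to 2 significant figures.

140 years

∂h/∂x = (86.28 − 89.47) / (369765 − 369520) = -0.01302
∂h/∂y = (86.04 − 89.47) / (3949849 − 3950069) = +0.01559
|∇h| = √(-0.01302² + 0.01559²) = 0.02031
Seepage velocity v = K·i/n = 0.085 × 0.02031 / 0.36 = 0.004795 m/day.
t = 250 / 0.004795 = 5.214e+04 days = 143 years.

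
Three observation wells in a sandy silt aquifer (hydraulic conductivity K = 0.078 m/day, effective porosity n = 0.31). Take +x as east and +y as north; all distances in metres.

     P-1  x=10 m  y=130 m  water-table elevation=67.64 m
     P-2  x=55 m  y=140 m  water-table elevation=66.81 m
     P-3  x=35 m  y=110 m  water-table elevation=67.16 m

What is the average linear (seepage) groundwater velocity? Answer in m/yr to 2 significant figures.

With h = a·x + b·y + c and P-1 as origin, the differences give:
  45·a + 10·b = -0.83
  25·a + (-20)·b = -0.48
Eliminate b (×(-20) and ×10, subtract): -1150·a = 21.400 → a = ∂h/∂x = -0.01861
Back-substitute: b = ∂h/∂y = +0.0007391.
|∇h| = √(-0.01861² + 0.0007391²) = 0.01862
Seepage velocity v = K·i/n = 0.078 × 0.01862 / 0.31 = 0.004685 m/day = 1.711 m/yr.

1.7 m/yr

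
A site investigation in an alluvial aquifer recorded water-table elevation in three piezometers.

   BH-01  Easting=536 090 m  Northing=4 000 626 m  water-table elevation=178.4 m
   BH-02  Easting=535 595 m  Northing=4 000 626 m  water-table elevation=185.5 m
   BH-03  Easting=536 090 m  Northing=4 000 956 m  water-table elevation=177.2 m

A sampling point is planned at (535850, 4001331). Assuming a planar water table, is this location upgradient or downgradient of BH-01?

upgradient

∂h/∂x = (185.5 − 178.4) / (535595 − 536090) = -0.01434
∂h/∂y = (177.2 − 178.4) / (4000956 − 4000626) = -0.003636
Head at (535850, 4001331) = 178.4 + (-0.01434)·(-240) + (-0.003636)·(705) = 179.28 m.
That is higher than the 178.4 m at BH-01, so the point is upgradient.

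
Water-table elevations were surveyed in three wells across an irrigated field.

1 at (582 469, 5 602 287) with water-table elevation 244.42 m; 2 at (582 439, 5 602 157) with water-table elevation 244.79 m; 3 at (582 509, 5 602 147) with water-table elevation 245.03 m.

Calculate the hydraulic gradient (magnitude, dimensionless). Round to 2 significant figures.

0.0046

Differences from 1: to 2 (Δx, Δy, Δh) = (-30, -130, +0.37); to 3 = (40, -140, +0.61).
Solve a·Δx + b·Δy = Δh: det = (-30)·(-140) − 40·(-130) = 9400.
∂h/∂x = [(+0.37)·(-140) − (+0.61)·(-130)] / 9400 = +0.002926
∂h/∂y = [(-30)·(+0.61) − 40·(+0.37)] / 9400 = -0.003521
|∇h| = √(0.002926² + -0.003521²) = 0.004578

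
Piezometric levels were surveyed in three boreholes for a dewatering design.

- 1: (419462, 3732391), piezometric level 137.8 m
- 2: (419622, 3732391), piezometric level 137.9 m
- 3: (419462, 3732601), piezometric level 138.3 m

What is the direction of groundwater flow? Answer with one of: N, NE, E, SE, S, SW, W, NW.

∂h/∂x = (137.9 − 137.8) / (419622 − 419462) = +0.0006250
∂h/∂y = (138.3 − 137.8) / (3732601 − 3732391) = +0.002381
Flow = −∇h = (-0.0006250 east, -0.002381 north), which points south.

S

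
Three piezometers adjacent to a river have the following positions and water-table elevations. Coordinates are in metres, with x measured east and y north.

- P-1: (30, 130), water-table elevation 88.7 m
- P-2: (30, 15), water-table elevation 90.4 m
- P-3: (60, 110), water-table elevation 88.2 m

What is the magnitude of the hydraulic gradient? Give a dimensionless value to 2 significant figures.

Three-point gradient (reference P-1): Δ to P-2 = (0, -115, +1.7), Δ to P-3 = (30, -20, -0.5).
∂h/∂x = -0.02652, ∂h/∂y = -0.01478 (det = 3450).
|∇h| = √(-0.02652² + -0.01478²) = 0.03036

0.030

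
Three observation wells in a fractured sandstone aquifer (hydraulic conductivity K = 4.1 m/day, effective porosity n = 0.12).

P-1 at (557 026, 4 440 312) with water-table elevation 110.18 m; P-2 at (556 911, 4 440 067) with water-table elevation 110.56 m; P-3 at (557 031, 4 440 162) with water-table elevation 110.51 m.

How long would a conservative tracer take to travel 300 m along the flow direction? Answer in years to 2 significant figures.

9.6 years

Taking P-1 as reference: P-2−P-1 = (-115, -245, +0.38); P-3−P-1 = (5, -150, +0.33).
Solve a·Δx + b·Δy = Δh: det = (-115)·(-150) − 5·(-245) = 18475.
∂h/∂x = [(+0.38)·(-150) − (+0.33)·(-245)] / 18475 = +0.001291
∂h/∂y = [(-115)·(+0.33) − 5·(+0.38)] / 18475 = -0.002157
|∇h| = √(0.001291² + -0.002157²) = 0.002514
Seepage velocity v = K·i/n = 4.1 × 0.002514 / 0.12 = 0.08589 m/day.
t = 300 / 0.08589 = 3493 days = 9.56 years.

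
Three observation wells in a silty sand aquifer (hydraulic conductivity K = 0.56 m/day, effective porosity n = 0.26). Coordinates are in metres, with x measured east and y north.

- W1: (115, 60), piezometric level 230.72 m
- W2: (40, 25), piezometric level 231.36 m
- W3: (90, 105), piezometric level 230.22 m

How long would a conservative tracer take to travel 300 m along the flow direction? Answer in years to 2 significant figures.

30 years

With h = a·x + b·y + c and W1 as origin, the differences give:
  (-75)·a + (-35)·b = +0.64
  (-25)·a + 45·b = -0.50
Eliminate b (×45 and ×(-35), subtract): -4250·a = 11.300 → a = ∂h/∂x = -0.002659
Back-substitute: b = ∂h/∂y = -0.01259.
|∇h| = √(-0.002659² + -0.01259²) = 0.01287
Seepage velocity v = K·i/n = 0.56 × 0.01287 / 0.26 = 0.02772 m/day.
t = 300 / 0.02772 = 1.082e+04 days = 29.6 years.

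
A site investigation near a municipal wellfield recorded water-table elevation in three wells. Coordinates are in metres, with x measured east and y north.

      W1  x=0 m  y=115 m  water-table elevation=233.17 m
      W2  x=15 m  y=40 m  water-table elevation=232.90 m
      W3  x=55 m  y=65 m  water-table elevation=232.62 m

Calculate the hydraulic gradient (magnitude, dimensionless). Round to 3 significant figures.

0.00845

Taking W1 as reference: W2−W1 = (15, -75, -0.27); W3−W1 = (55, -50, -0.55).
Solve a·Δx + b·Δy = Δh: det = 15·(-50) − 55·(-75) = 3375.
∂h/∂x = [(-0.27)·(-50) − (-0.55)·(-75)] / 3375 = -0.008222
∂h/∂y = [15·(-0.55) − 55·(-0.27)] / 3375 = +0.001956
|∇h| = √(-0.008222² + 0.001956²) = 0.008451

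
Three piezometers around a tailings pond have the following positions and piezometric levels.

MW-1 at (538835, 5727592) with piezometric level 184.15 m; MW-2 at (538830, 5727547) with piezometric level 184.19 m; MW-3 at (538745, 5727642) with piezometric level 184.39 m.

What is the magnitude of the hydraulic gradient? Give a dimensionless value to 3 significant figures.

Differences from MW-1: to MW-2 (Δx, Δy, Δh) = (-5, -45, +0.04); to MW-3 = (-90, 50, +0.24).
Determinant of the coordinate differences = (-5)·50 − (-90)·(-45) = -4300.
∂h/∂x = [(+0.04)·50 − (+0.24)·(-45)] / -4300 = -0.002977
∂h/∂y = [(-5)·(+0.24) − (-90)·(+0.04)] / -4300 = -0.0005581
|∇h| = √(-0.002977² + -0.0005581²) = 0.003029

0.00303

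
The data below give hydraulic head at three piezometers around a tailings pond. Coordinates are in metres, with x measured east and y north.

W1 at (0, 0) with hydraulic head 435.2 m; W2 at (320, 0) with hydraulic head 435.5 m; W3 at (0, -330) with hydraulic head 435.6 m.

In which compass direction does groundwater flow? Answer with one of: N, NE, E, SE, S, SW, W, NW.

NW

∂h/∂x = (435.5 − 435.2) / (320 − 0) = +0.0009375
∂h/∂y = (435.6 − 435.2) / (-330 − 0) = -0.001212
Flow = −∇h = (-0.0009375 east, +0.001212 north), which points northwest.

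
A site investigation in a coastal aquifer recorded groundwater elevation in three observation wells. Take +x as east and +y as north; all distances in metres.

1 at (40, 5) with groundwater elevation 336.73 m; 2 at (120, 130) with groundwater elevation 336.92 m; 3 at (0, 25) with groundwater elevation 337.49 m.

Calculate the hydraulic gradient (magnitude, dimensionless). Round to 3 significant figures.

Three-point gradient (reference 1): Δ to 2 = (80, 125, +0.19), Δ to 3 = (-40, 20, +0.76).
∂h/∂x = -0.01382, ∂h/∂y = +0.01036 (det = 6600).
|∇h| = √(-0.01382² + 0.01036²) = 0.01727

0.0173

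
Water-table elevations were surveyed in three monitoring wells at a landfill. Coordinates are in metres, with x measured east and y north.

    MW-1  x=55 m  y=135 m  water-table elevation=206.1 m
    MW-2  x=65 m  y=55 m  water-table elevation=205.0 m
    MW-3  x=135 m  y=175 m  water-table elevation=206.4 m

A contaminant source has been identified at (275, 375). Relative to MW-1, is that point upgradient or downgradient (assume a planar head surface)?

upgradient

Differences from MW-1: to MW-2 (Δx, Δy, Δh) = (10, -80, -1.1); to MW-3 = (80, 40, +0.3).
Determinant of the coordinate differences = 10·40 − 80·(-80) = 6800.
∂h/∂x = [(-1.1)·40 − (+0.3)·(-80)] / 6800 = -0.002941
∂h/∂y = [10·(+0.3) − 80·(-1.1)] / 6800 = +0.01338
Head at (275, 375) = 206.1 + (-0.002941)·(220) + (+0.01338)·(240) = 208.66 m.
That is higher than the 206.1 m at MW-1, so the point is upgradient.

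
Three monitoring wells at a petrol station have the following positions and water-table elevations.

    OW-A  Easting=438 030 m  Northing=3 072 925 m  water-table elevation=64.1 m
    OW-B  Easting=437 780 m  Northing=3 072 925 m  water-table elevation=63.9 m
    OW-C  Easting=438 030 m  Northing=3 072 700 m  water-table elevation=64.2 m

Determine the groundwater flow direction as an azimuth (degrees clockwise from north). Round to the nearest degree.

∂h/∂x = (63.9 − 64.1) / (437780 − 438030) = +0.0008000
∂h/∂y = (64.2 − 64.1) / (3072700 − 3072925) = -0.0004444
Flow direction (−∇h) has components (-0.0008000 E, +0.0004444 N).
Azimuth = atan2(E, N) = atan2(-0.0008000, +0.0004444) = 299.1° ≈ 299°.

299°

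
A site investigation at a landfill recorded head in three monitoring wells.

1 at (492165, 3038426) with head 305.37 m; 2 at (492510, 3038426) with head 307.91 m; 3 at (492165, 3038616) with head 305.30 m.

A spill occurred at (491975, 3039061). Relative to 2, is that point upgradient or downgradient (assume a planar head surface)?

downgradient

∂h/∂x = (307.91 − 305.37) / (492510 − 492165) = +0.007362
∂h/∂y = (305.30 − 305.37) / (3038616 − 3038426) = -0.0003684
Head at (491975, 3039061) = 305.37 + (+0.007362)·(-190) + (-0.0003684)·(635) = 303.74 m.
That is lower than the 307.91 m at 2, so the point is downgradient.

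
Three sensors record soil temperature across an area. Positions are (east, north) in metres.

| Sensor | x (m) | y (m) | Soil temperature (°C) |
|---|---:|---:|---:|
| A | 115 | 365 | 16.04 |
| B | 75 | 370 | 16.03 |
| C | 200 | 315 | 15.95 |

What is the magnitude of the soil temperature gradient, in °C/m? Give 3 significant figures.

0.00289 °C/m

Three-point gradient (reference A): Δ to B = (-40, 5, -0.01), Δ to C = (85, -50, -0.09).
∂T/∂x = +0.0006032, ∂T/∂y = +0.002825 (det = 1575).
|∇f| = √(0.0006032² + 0.002825²) = 0.002889 °C/m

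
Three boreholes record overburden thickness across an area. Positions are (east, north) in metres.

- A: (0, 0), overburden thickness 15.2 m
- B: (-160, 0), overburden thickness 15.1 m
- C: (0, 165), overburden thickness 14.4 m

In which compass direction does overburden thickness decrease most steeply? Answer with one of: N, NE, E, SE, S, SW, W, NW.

∂d/∂x = (15.1 − 15.2) / (-160 − 0) = +0.0006250
∂d/∂y = (14.4 − 15.2) / (165 − 0) = -0.004848
Steepest decrease is along −∇f = (-0.0006250 E, +0.004848 N) → north.

N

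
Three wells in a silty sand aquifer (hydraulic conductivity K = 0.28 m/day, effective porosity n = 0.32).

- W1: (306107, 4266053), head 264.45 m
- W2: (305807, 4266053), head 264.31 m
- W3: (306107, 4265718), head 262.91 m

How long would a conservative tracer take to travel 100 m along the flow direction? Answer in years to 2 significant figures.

68 years

∂h/∂x = (264.31 − 264.45) / (305807 − 306107) = +0.0004667
∂h/∂y = (262.91 − 264.45) / (4265718 − 4266053) = +0.004597
|∇h| = √(0.0004667² + 0.004597²) = 0.004621
Seepage velocity v = K·i/n = 0.28 × 0.004621 / 0.32 = 0.004043 m/day.
t = 100 / 0.004043 = 2.473e+04 days = 67.7 years.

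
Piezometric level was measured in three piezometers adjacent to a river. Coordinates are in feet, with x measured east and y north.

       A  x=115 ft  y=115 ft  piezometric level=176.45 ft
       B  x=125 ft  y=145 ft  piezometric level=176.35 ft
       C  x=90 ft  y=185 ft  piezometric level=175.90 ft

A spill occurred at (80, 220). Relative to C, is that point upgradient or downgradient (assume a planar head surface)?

downgradient

Differences from A: to B (Δx, Δy, Δh) = (10, 30, -0.10); to C = (-25, 70, -0.55).
Solve a·Δx + b·Δy = Δh: det = 10·70 − (-25)·30 = 1450.
∂h/∂x = [(-0.10)·70 − (-0.55)·30] / 1450 = +0.006552
∂h/∂y = [10·(-0.55) − (-25)·(-0.10)] / 1450 = -0.005517
Head at (80, 220) = 176.45 + (+0.006552)·(-35) + (-0.005517)·(105) = 175.64 ft.
That is lower than the 175.90 ft at C, so the point is downgradient.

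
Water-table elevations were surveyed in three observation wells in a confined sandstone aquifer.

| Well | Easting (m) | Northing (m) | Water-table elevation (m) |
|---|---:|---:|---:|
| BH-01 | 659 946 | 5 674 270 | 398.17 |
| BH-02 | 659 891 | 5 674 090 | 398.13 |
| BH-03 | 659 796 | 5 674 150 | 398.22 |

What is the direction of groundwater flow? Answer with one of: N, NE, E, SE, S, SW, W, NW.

SE

With h = a·x + b·y + c and BH-01 as origin, the differences give:
  (-55)·a + (-180)·b = -0.04
  (-150)·a + (-120)·b = +0.05
Eliminate b (×(-120) and ×(-180), subtract): -20400·a = 13.800 → a = ∂h/∂x = -0.0006765
Back-substitute: b = ∂h/∂y = +0.0004289.
Flow = −∇h = (+0.0006765 east, -0.0004289 north), which points southeast.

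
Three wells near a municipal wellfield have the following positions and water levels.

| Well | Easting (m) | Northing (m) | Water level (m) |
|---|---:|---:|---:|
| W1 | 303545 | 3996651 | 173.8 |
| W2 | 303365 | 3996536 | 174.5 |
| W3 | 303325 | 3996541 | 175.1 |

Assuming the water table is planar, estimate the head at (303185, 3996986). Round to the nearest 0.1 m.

183.4 m

Taking W1 as reference: W2−W1 = (-180, -115, +0.7); W3−W1 = (-220, -110, +1.3).
Determinant of the coordinate differences = (-180)·(-110) − (-220)·(-115) = -5500.
∂h/∂x = [(+0.7)·(-110) − (+1.3)·(-115)] / -5500 = -0.01318
∂h/∂y = [(-180)·(+1.3) − (-220)·(+0.7)] / -5500 = +0.01455
h(303185, 3996986) = 173.8 + (-0.01318)·(-360) + (+0.01455)·(335) = 173.8 +4.745 +4.873 = 183.418 m.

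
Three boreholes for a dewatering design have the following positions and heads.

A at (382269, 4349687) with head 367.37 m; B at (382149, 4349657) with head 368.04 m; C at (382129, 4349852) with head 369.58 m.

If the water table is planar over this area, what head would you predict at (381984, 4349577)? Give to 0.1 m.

368.7 m

Differences from A: to B (Δx, Δy, Δh) = (-120, -30, +0.67); to C = (-140, 165, +2.21).
Determinant of the coordinate differences = (-120)·165 − (-140)·(-30) = -24000.
∂h/∂x = [(+0.67)·165 − (+2.21)·(-30)] / -24000 = -0.007369
∂h/∂y = [(-120)·(+2.21) − (-140)·(+0.67)] / -24000 = +0.007142
h(381984, 4349577) = 367.37 + (-0.007369)·(-285) + (+0.007142)·(-110) = 367.37 +2.100 -0.786 = 368.685 m.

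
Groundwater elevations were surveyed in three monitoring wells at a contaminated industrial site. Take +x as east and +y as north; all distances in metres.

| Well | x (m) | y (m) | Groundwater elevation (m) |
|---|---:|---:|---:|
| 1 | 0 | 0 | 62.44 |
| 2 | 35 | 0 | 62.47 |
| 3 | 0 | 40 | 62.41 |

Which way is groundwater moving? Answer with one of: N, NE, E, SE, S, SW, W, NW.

NW

∂h/∂x = (62.47 − 62.44) / (35 − 0) = +0.0008571
∂h/∂y = (62.41 − 62.44) / (40 − 0) = -0.0007500
Flow = −∇h = (-0.0008571 east, +0.0007500 north), which points northwest.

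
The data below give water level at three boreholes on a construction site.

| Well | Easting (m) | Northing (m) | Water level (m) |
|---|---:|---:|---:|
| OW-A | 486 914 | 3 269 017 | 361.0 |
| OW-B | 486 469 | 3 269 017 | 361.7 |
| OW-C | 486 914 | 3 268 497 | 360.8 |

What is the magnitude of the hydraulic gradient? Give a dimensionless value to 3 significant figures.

0.00162

∂h/∂x = (361.7 − 361.0) / (486469 − 486914) = -0.001573
∂h/∂y = (360.8 − 361.0) / (3268497 − 3269017) = +0.0003846
|∇h| = √(-0.001573² + 0.0003846²) = 0.001619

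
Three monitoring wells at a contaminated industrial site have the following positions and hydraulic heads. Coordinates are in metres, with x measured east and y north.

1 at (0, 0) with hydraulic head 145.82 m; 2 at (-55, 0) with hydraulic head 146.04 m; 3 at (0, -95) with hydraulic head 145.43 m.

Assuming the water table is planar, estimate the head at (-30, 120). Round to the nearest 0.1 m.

∂h/∂x = (146.04 − 145.82) / (-55 − 0) = -0.004000
∂h/∂y = (145.43 − 145.82) / (-95 − 0) = +0.004105
h(-30, 120) = 145.82 + (-0.004000)·(-30) + (+0.004105)·(120) = 145.82 +0.120 +0.493 = 146.433 m.

146.4 m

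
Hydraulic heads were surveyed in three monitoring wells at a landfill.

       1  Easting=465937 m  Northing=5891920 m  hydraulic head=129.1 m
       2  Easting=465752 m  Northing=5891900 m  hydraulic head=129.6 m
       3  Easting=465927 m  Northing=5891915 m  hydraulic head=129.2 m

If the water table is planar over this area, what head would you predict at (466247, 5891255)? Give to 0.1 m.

With h = a·x + b·y + c and 1 as origin, the differences give:
  (-185)·a + (-20)·b = +0.5
  (-10)·a + (-5)·b = +0.1
Eliminate b (×(-5) and ×(-20), subtract): 725·a = -0.50 → a = ∂h/∂x = -0.0006897
Back-substitute: b = ∂h/∂y = -0.01862.
h(466247, 5891255) = 129.1 + (-0.0006897)·(310) + (-0.01862)·(-665) = 129.1 -0.214 +12.383 = 141.269 m.

141.3 m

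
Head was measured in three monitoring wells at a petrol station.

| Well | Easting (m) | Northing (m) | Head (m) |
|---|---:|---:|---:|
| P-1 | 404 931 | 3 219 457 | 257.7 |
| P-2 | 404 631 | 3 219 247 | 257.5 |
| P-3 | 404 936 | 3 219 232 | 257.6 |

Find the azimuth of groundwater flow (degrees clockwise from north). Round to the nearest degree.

Taking P-1 as reference: P-2−P-1 = (-300, -210, -0.2); P-3−P-1 = (5, -225, -0.1).
Determinant of the coordinate differences = (-300)·(-225) − 5·(-210) = 68550.
∂h/∂x = [(-0.2)·(-225) − (-0.1)·(-210)] / 68550 = +0.0003501
∂h/∂y = [(-300)·(-0.1) − 5·(-0.2)] / 68550 = +0.0004522
Flow direction (−∇h) has components (-0.0003501 E, -0.0004522 N).
Azimuth = atan2(E, N) = atan2(-0.0003501, -0.0004522) = 217.7° ≈ 218°.

218°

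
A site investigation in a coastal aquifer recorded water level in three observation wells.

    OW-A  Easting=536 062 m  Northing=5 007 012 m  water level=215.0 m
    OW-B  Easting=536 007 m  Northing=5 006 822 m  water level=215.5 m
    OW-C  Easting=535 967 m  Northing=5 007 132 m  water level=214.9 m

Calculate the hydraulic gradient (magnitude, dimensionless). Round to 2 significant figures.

Three-point gradient (reference OW-A): Δ to OW-B = (-55, -190, +0.5), Δ to OW-C = (-95, 120, -0.1).
∂h/∂x = -0.001663, ∂h/∂y = -0.002150 (det = -24650).
|∇h| = √(-0.001663² + -0.002150²) = 0.002718

0.0027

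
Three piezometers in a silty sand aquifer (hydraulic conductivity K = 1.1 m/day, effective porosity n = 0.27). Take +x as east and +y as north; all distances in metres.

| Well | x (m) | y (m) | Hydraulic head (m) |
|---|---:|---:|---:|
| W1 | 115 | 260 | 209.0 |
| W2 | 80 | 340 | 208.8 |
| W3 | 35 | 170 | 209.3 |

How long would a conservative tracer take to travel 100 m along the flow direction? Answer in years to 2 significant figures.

With h = a·x + b·y + c and W1 as origin, the differences give:
  (-35)·a + 80·b = -0.2
  (-80)·a + (-90)·b = +0.3
Eliminate b (×(-90) and ×80, subtract): 9550·a = -6.00 → a = ∂h/∂x = -0.0006283
Back-substitute: b = ∂h/∂y = -0.002775.
|∇h| = √(-0.0006283² + -0.002775²) = 0.002845
Seepage velocity v = K·i/n = 1.1 × 0.002845 / 0.27 = 0.01159 m/day.
t = 100 / 0.01159 = 8628 days = 23.6 years.

24 years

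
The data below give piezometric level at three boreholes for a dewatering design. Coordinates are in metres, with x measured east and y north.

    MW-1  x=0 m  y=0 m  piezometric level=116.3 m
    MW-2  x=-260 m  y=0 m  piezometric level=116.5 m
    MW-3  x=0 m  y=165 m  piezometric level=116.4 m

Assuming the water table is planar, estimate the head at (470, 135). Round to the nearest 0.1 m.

∂h/∂x = (116.5 − 116.3) / (-260 − 0) = -0.0007692
∂h/∂y = (116.4 − 116.3) / (165 − 0) = +0.0006061
h(470, 135) = 116.3 + (-0.0007692)·(470) + (+0.0006061)·(135) = 116.3 -0.362 +0.082 = 116.020 m.

116.0 m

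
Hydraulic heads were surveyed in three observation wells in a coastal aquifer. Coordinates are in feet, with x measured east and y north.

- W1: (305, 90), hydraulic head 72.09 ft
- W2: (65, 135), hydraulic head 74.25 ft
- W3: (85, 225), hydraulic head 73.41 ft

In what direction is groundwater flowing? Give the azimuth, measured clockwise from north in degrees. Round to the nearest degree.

056°

Taking W1 as reference: W2−W1 = (-240, 45, +2.16); W3−W1 = (-220, 135, +1.32).
Solve a·Δx + b·Δy = Δh: det = (-240)·135 − (-220)·45 = -22500.
∂h/∂x = [(+2.16)·135 − (+1.32)·45] / -22500 = -0.01032
∂h/∂y = [(-240)·(+1.32) − (-220)·(+2.16)] / -22500 = -0.007040
Flow direction (−∇h) has components (+0.01032 E, +0.007040 N).
Azimuth = atan2(E, N) = atan2(+0.01032, +0.007040) = 55.7° ≈ 056°.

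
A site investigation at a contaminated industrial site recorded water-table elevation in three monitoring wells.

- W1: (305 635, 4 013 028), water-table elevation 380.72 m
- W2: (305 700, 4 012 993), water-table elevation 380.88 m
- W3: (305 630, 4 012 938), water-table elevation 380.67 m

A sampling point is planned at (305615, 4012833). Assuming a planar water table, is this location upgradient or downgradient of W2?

downgradient

Three-point gradient (reference W1): Δ to W2 = (65, -35, +0.16), Δ to W3 = (-5, -90, -0.05).
∂h/∂x = +0.002680, ∂h/∂y = +0.0004066 (det = -6025).
Head at (305615, 4012833) = 380.72 + (+0.002680)·(-20) + (+0.0004066)·(-195) = 380.59 m.
That is lower than the 380.88 m at W2, so the point is downgradient.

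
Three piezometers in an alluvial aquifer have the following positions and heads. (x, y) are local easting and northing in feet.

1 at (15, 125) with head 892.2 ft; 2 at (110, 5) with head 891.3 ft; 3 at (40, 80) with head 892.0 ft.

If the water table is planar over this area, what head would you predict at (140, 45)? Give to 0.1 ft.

890.8 ft

Taking 1 as reference: 2−1 = (95, -120, -0.9); 3−1 = (25, -45, -0.2).
Solve a·Δx + b·Δy = Δh: det = 95·(-45) − 25·(-120) = -1275.
∂h/∂x = [(-0.9)·(-45) − (-0.2)·(-120)] / -1275 = -0.01294
∂h/∂y = [95·(-0.2) − 25·(-0.9)] / -1275 = -0.002745
h(140, 45) = 892.2 + (-0.01294)·(125) + (-0.002745)·(-80) = 892.2 -1.618 +0.220 = 890.802 ft.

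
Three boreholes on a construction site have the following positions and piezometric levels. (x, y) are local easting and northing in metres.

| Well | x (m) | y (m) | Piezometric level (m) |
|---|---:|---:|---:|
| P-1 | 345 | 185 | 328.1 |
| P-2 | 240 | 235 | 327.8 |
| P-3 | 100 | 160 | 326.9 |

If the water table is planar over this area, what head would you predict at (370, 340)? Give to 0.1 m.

Taking P-1 as reference: P-2−P-1 = (-105, 50, -0.3); P-3−P-1 = (-245, -25, -1.2).
Solve a·Δx + b·Δy = Δh: det = (-105)·(-25) − (-245)·50 = 14875.
∂h/∂x = [(-0.3)·(-25) − (-1.2)·50] / 14875 = +0.004538
∂h/∂y = [(-105)·(-1.2) − (-245)·(-0.3)] / 14875 = +0.003529
h(370, 340) = 328.1 + (+0.004538)·(25) + (+0.003529)·(155) = 328.1 +0.113 +0.547 = 328.761 m.

328.8 m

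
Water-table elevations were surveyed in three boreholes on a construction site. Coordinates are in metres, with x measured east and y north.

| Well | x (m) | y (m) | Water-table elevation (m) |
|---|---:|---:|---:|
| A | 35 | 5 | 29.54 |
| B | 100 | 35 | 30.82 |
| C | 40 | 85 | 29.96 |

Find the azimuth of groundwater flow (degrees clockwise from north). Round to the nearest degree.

257°

With h = a·x + b·y + c and A as origin, the differences give:
  65·a + 30·b = +1.28
  5·a + 80·b = +0.42
Eliminate b (×80 and ×30, subtract): 5050·a = 89.800 → a = ∂h/∂x = +0.01778
Back-substitute: b = ∂h/∂y = +0.004139.
Flow direction (−∇h) has components (-0.01778 E, -0.004139 N).
Azimuth = atan2(E, N) = atan2(-0.01778, -0.004139) = 256.9° ≈ 257°.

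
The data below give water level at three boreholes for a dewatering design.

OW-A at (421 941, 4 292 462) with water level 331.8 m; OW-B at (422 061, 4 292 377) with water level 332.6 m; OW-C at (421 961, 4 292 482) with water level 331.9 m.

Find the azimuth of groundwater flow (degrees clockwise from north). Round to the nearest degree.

279°

Taking OW-A as reference: OW-B−OW-A = (120, -85, +0.8); OW-C−OW-A = (20, 20, +0.1).
Solve a·Δx + b·Δy = Δh: det = 120·20 − 20·(-85) = 4100.
∂h/∂x = [(+0.8)·20 − (+0.1)·(-85)] / 4100 = +0.005976
∂h/∂y = [120·(+0.1) − 20·(+0.8)] / 4100 = -0.0009756
Flow direction (−∇h) has components (-0.005976 E, +0.0009756 N).
Azimuth = atan2(E, N) = atan2(-0.005976, +0.0009756) = 279.3° ≈ 279°.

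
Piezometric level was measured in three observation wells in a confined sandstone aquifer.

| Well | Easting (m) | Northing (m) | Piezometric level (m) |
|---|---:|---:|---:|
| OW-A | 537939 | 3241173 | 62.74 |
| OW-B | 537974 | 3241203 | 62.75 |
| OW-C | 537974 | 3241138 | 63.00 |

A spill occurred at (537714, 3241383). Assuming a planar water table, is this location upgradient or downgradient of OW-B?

downgradient

With h = a·x + b·y + c and OW-A as origin, the differences give:
  35·a + 30·b = +0.01
  35·a + (-35)·b = +0.26
Eliminate b (×(-35) and ×30, subtract): -2275·a = -8.150 → a = ∂h/∂x = +0.003582
Back-substitute: b = ∂h/∂y = -0.003846.
Head at (537714, 3241383) = 62.74 + (+0.003582)·(-225) + (-0.003846)·(210) = 61.13 m.
That is lower than the 62.75 m at OW-B, so the point is downgradient.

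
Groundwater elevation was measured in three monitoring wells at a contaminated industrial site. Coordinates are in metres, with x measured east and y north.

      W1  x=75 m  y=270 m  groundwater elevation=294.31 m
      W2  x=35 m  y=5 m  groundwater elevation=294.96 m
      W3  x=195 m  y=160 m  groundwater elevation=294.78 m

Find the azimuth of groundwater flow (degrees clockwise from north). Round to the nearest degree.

Differences from W1: to W2 (Δx, Δy, Δh) = (-40, -265, +0.65); to W3 = (120, -110, +0.47).
Determinant of the coordinate differences = (-40)·(-110) − 120·(-265) = 36200.
∂h/∂x = [(+0.65)·(-110) − (+0.47)·(-265)] / 36200 = +0.001465
∂h/∂y = [(-40)·(+0.47) − 120·(+0.65)] / 36200 = -0.002674
Flow direction (−∇h) has components (-0.001465 E, +0.002674 N).
Azimuth = atan2(E, N) = atan2(-0.001465, +0.002674) = 331.3° ≈ 331°.

331°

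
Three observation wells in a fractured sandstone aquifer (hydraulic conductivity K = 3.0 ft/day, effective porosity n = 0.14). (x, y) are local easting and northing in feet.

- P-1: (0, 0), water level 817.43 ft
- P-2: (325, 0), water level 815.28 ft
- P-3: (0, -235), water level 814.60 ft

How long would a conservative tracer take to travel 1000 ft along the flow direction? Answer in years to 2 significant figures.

∂h/∂x = (815.28 − 817.43) / (325 − 0) = -0.006615
∂h/∂y = (814.60 − 817.43) / (-235 − 0) = +0.01204
|∇h| = √(-0.006615² + 0.01204²) = 0.01374
Seepage velocity v = K·i/n = 3.0 × 0.01374 / 0.14 = 0.2944 ft/day.
t = 1000 / 0.2944 = 3397 days = 9.3 years.

9.3 years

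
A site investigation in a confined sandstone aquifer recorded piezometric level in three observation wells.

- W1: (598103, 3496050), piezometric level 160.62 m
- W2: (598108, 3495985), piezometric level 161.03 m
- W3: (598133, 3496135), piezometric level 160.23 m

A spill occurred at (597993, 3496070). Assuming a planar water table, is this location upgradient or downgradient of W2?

Differences from W1: to W2 (Δx, Δy, Δh) = (5, -65, +0.41); to W3 = (30, 85, -0.39).
Solve a·Δx + b·Δy = Δh: det = 5·85 − 30·(-65) = 2375.
∂h/∂x = [(+0.41)·85 − (-0.39)·(-65)] / 2375 = +0.004000
∂h/∂y = [5·(-0.39) − 30·(+0.41)] / 2375 = -0.006000
Head at (597993, 3496070) = 160.62 + (+0.004000)·(-110) + (-0.006000)·(20) = 160.06 m.
That is lower than the 161.03 m at W2, so the point is downgradient.

downgradient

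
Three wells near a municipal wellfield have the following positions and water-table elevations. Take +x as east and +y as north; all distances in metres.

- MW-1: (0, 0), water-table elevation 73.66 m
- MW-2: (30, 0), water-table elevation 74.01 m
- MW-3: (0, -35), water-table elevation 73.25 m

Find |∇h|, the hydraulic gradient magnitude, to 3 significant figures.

∂h/∂x = (74.01 − 73.66) / (30 − 0) = +0.01167
∂h/∂y = (73.25 − 73.66) / (-35 − 0) = +0.01171
|∇h| = √(0.01167² + 0.01171²) = 0.01653

0.0165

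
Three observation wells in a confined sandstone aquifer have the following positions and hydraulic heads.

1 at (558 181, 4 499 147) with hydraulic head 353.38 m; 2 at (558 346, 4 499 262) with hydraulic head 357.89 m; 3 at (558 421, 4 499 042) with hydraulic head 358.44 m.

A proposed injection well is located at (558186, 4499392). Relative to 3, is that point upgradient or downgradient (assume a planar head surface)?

downgradient

Three-point gradient (reference 1): Δ to 2 = (165, 115, +4.51), Δ to 3 = (240, -105, +5.06).
∂h/∂x = +0.02349, ∂h/∂y = +0.005509 (det = -44925).
Head at (558186, 4499392) = 353.38 + (+0.02349)·(5) + (+0.005509)·(245) = 354.85 m.
That is lower than the 358.44 m at 3, so the point is downgradient.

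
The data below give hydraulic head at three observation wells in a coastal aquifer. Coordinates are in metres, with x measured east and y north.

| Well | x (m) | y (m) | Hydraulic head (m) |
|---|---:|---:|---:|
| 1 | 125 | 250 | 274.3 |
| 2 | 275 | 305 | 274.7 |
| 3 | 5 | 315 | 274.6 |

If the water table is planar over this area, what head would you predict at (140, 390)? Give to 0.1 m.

275.1 m

Taking 1 as reference: 2−1 = (150, 55, +0.4); 3−1 = (-120, 65, +0.3).
Determinant of the coordinate differences = 150·65 − (-120)·55 = 16350.
∂h/∂x = [(+0.4)·65 − (+0.3)·55] / 16350 = +0.0005810
∂h/∂y = [150·(+0.3) − (-120)·(+0.4)] / 16350 = +0.005688
h(140, 390) = 274.3 + (+0.0005810)·(15) + (+0.005688)·(140) = 274.3 +0.009 +0.796 = 275.105 m.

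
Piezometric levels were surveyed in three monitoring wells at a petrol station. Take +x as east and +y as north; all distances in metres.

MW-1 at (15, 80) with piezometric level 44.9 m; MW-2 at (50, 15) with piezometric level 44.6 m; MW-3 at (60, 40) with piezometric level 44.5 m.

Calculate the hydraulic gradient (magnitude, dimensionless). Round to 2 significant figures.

Differences from MW-1: to MW-2 (Δx, Δy, Δh) = (35, -65, -0.3); to MW-3 = (45, -40, -0.4).
Solve a·Δx + b·Δy = Δh: det = 35·(-40) − 45·(-65) = 1525.
∂h/∂x = [(-0.3)·(-40) − (-0.4)·(-65)] / 1525 = -0.009180
∂h/∂y = [35·(-0.4) − 45·(-0.3)] / 1525 = -0.0003279
|∇h| = √(-0.009180² + -0.0003279²) = 0.009186

0.0092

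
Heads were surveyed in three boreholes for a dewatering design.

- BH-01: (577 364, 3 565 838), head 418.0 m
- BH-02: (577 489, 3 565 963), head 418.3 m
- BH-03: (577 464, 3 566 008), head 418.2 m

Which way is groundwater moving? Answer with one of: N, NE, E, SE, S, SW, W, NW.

Taking BH-01 as reference: BH-02−BH-01 = (125, 125, +0.3); BH-03−BH-01 = (100, 170, +0.2).
Determinant of the coordinate differences = 125·170 − 100·125 = 8750.
∂h/∂x = [(+0.3)·170 − (+0.2)·125] / 8750 = +0.002971
∂h/∂y = [125·(+0.2) − 100·(+0.3)] / 8750 = -0.0005714
Flow = −∇h = (-0.002971 east, +0.0005714 north), which points west.

W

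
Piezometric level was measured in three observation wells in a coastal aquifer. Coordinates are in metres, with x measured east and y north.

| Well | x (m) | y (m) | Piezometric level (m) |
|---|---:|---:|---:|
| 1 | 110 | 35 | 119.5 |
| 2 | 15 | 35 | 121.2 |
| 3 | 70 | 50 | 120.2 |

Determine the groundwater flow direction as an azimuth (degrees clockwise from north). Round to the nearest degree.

087°

Differences from 1: to 2 (Δx, Δy, Δh) = (-95, 0, +1.7); to 3 = (-40, 15, +0.7).
Determinant of the coordinate differences = (-95)·15 − (-40)·0 = -1425.
∂h/∂x = [(+1.7)·15 − (+0.7)·0] / -1425 = -0.01789
∂h/∂y = [(-95)·(+0.7) − (-40)·(+1.7)] / -1425 = -0.001053
Flow direction (−∇h) has components (+0.01789 E, +0.001053 N).
Azimuth = atan2(E, N) = atan2(+0.01789, +0.001053) = 86.6° ≈ 087°.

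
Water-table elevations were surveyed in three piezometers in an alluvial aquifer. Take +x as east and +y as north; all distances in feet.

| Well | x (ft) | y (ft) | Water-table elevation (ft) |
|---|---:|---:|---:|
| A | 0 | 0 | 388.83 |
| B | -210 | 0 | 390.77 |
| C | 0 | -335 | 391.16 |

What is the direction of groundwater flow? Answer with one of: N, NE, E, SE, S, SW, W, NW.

∂h/∂x = (390.77 − 388.83) / (-210 − 0) = -0.009238
∂h/∂y = (391.16 − 388.83) / (-335 − 0) = -0.006955
Flow = −∇h = (+0.009238 east, +0.006955 north), which points northeast.

NE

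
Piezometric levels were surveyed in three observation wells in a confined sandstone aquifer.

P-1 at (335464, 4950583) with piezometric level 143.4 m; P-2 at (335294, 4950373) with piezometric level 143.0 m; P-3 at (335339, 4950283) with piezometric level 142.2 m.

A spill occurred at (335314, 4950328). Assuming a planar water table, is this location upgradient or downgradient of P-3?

Three-point gradient (reference P-1): Δ to P-2 = (-170, -210, -0.4), Δ to P-3 = (-125, -300, -1.2).
∂h/∂x = -0.005333, ∂h/∂y = +0.006222 (det = 24750).
Head at (335314, 4950328) = 143.4 + (-0.005333)·(-150) + (+0.006222)·(-255) = 142.61 m.
That is higher than the 142.2 m at P-3, so the point is upgradient.

upgradient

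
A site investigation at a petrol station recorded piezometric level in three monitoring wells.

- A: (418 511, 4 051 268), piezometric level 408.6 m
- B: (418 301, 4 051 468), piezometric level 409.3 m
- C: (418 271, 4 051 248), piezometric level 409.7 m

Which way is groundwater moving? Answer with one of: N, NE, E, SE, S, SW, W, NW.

With h = a·x + b·y + c and A as origin, the differences give:
  (-210)·a + 200·b = +0.7
  (-240)·a + (-20)·b = +1.1
Eliminate b (×(-20) and ×200, subtract): 52200·a = -234.00 → a = ∂h/∂x = -0.004483
Back-substitute: b = ∂h/∂y = -0.001207.
Flow = −∇h = (+0.004483 east, +0.001207 north), which points east.

E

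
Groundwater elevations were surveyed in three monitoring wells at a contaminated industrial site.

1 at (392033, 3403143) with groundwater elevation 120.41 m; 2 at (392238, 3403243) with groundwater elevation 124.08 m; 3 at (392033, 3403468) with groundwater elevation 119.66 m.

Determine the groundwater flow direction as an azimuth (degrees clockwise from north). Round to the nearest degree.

Differences from 1: to 2 (Δx, Δy, Δh) = (205, 100, +3.67); to 3 = (0, 325, -0.75).
Determinant of the coordinate differences = 205·325 − 0·100 = 66625.
∂h/∂x = [(+3.67)·325 − (-0.75)·100] / 66625 = +0.01903
∂h/∂y = [205·(-0.75) − 0·(+3.67)] / 66625 = -0.002308
Flow direction (−∇h) has components (-0.01903 E, +0.002308 N).
Azimuth = atan2(E, N) = atan2(-0.01903, +0.002308) = 276.9° ≈ 277°.

277°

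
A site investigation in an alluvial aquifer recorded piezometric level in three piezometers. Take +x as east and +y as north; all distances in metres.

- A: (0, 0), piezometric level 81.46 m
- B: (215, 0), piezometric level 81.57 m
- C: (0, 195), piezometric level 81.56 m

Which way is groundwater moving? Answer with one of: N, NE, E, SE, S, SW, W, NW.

∂h/∂x = (81.57 − 81.46) / (215 − 0) = +0.0005116
∂h/∂y = (81.56 − 81.46) / (195 − 0) = +0.0005128
Flow = −∇h = (-0.0005116 east, -0.0005128 north), which points southwest.

SW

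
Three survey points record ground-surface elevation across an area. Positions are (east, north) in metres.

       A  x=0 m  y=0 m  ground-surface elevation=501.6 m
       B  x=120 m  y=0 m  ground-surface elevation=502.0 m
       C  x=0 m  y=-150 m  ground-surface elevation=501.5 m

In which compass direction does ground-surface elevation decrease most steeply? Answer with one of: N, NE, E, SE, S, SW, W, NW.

W

∂z/∂x = (502.0 − 501.6) / (120 − 0) = +0.003333
∂z/∂y = (501.5 − 501.6) / (-150 − 0) = +0.0006667
Steepest decrease is along −∇f = (-0.003333 E, -0.0006667 N) → west.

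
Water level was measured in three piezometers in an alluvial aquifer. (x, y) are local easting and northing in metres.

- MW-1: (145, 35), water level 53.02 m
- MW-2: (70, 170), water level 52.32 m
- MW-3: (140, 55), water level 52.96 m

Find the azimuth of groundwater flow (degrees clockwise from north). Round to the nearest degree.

280°

With h = a·x + b·y + c and MW-1 as origin, the differences give:
  (-75)·a + 135·b = -0.70
  (-5)·a + 20·b = -0.06
Eliminate b (×20 and ×135, subtract): -825·a = -5.900 → a = ∂h/∂x = +0.007152
Back-substitute: b = ∂h/∂y = -0.001212.
Flow direction (−∇h) has components (-0.007152 E, +0.001212 N).
Azimuth = atan2(E, N) = atan2(-0.007152, +0.001212) = 279.6° ≈ 280°.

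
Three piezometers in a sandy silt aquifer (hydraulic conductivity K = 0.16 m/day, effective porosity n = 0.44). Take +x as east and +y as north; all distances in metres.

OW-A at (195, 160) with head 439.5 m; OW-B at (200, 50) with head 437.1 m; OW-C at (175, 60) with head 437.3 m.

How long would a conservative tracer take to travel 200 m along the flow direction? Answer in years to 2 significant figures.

69 years

With h = a·x + b·y + c and OW-A as origin, the differences give:
  5·a + (-110)·b = -2.4
  (-20)·a + (-100)·b = -2.2
Eliminate b (×(-100) and ×(-110), subtract): -2700·a = -2.00 → a = ∂h/∂x = +0.0007407
Back-substitute: b = ∂h/∂y = +0.02185.
|∇h| = √(0.0007407² + 0.02185²) = 0.02186
Seepage velocity v = K·i/n = 0.16 × 0.02186 / 0.44 = 0.007949 m/day.
t = 200 / 0.007949 = 2.516e+04 days = 68.9 years.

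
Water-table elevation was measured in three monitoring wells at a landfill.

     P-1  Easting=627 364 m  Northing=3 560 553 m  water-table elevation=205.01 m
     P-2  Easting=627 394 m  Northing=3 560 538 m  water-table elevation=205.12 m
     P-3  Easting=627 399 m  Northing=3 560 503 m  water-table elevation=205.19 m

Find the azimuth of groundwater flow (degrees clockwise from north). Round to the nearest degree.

299°

With h = a·x + b·y + c and P-1 as origin, the differences give:
  30·a + (-15)·b = +0.11
  35·a + (-50)·b = +0.18
Eliminate b (×(-50) and ×(-15), subtract): -975·a = -2.800 → a = ∂h/∂x = +0.002872
Back-substitute: b = ∂h/∂y = -0.001590.
Flow direction (−∇h) has components (-0.002872 E, +0.001590 N).
Azimuth = atan2(E, N) = atan2(-0.002872, +0.001590) = 299.0° ≈ 299°.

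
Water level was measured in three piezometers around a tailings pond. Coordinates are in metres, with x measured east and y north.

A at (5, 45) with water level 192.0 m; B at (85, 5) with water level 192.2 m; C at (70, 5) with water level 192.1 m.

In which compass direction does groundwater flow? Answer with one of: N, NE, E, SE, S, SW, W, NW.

SW

Differences from A: to B (Δx, Δy, Δh) = (80, -40, +0.2); to C = (65, -40, +0.1).
Determinant of the coordinate differences = 80·(-40) − 65·(-40) = -600.
∂h/∂x = [(+0.2)·(-40) − (+0.1)·(-40)] / -600 = +0.006667
∂h/∂y = [80·(+0.1) − 65·(+0.2)] / -600 = +0.008333
Flow = −∇h = (-0.006667 east, -0.008333 north), which points southwest.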